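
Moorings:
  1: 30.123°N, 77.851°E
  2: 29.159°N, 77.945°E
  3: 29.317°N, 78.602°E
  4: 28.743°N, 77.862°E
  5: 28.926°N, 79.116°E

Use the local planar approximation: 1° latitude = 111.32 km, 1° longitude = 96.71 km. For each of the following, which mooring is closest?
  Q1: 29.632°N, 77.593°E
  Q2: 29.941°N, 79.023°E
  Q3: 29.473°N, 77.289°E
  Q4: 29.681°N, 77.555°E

Q1→1; Q2→3; Q3→2; Q4→1

Q1 at 29.632°N, 77.593°E:
  1: 60.084 km
  2: 62.700 km
  3: 103.690 km
  4: 102.326 km
  5: 166.946 km
  → nearest: 1 (60.084 km)
Q2 at 29.941°N, 79.023°E:
  1: 115.141 km
  2: 135.819 km
  3: 80.516 km
  4: 174.333 km
  5: 113.347 km
  → nearest: 3 (80.516 km)
Q3 at 29.473°N, 77.289°E:
  1: 90.497 km
  2: 72.434 km
  3: 128.162 km
  4: 98.359 km
  5: 186.887 km
  → nearest: 2 (72.434 km)
Q4 at 29.681°N, 77.555°E:
  1: 56.925 km
  2: 69.276 km
  3: 109.062 km
  4: 108.557 km
  5: 172.783 km
  → nearest: 1 (56.925 km)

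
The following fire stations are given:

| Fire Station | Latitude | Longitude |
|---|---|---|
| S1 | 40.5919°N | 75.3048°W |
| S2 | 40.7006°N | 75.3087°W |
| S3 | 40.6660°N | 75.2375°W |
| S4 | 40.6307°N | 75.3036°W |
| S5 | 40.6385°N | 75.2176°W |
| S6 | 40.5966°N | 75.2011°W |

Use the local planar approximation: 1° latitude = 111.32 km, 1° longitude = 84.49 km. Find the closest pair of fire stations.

Pairwise distances:
S3–S5: 3.4926 km
S1–S4: 4.3204 km
S5–S6: 4.8682 km
S3–S4: 6.8287 km
S2–S3: 7.1431 km
S4–S5: 7.3178 km
S2–S4: 7.7932 km
S3–S6: 8.3152 km
S1–S6: 8.7772 km
S1–S5: 9.0106 km
S4–S6: 9.4556 km
S1–S3: 10.0188 km
S2–S5: 10.3457 km
S1–S2: 12.1050 km
S2–S6: 14.7201 km
Closest pair: S3–S5 at 3.4926 km.

S3 and S5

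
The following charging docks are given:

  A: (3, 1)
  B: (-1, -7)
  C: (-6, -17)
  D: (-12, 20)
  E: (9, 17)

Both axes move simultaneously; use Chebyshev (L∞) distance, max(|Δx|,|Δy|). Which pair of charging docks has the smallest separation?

Pairwise distances:
A–B: max(|-4|, |-8|) = 8
B–C: max(|-5|, |-10|) = 10
A–E: max(|6|, |16|) = 16
A–C: max(|-9|, |-18|) = 18
A–D: max(|-15|, |19|) = 19
D–E: max(|21|, |-3|) = 21
B–E: max(|10|, |24|) = 24
B–D: max(|-11|, |27|) = 27
C–E: max(|15|, |34|) = 34
C–D: max(|-6|, |37|) = 37
Closest pair: A–B at 8.

A and B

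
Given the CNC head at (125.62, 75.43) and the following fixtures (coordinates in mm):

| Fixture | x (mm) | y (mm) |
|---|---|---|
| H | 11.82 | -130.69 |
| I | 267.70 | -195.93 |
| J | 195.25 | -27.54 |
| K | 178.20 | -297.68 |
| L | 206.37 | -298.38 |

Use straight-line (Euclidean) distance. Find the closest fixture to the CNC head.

J

Distances from (125.62, 75.43):
H: √((-113.80)² + (-206.12)²) = √(12950.4400 + 42485.4544) = 235.45 mm
I: √((142.08)² + (-271.36)²) = √(20186.7264 + 73636.2496) = 306.31 mm
J: √((69.63)² + (-102.97)²) = √(4848.3369 + 10602.8209) = 124.30 mm
K: √((52.58)² + (-373.11)²) = √(2764.6564 + 139211.0721) = 376.80 mm
L: √((80.75)² + (-373.81)²) = √(6520.5625 + 139733.9161) = 382.43 mm
Minimum: J at 124.30 mm.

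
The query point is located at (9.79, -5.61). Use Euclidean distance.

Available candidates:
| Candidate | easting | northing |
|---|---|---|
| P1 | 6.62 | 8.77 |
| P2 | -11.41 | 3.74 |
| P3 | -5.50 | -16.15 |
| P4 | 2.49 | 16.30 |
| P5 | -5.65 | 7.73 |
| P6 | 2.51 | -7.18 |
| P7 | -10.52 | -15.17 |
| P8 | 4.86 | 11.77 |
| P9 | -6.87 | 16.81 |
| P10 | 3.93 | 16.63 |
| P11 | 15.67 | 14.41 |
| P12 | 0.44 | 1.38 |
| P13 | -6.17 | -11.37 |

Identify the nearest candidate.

P6

Distances from (9.79, -5.61):
P1: 14.73
P2: 23.17
P3: 18.57
P4: 23.09
P5: 20.40
P6: 7.45
P7: 22.45
P8: 18.07
P9: 27.93
P10: 23.00
P11: 20.87
P12: 11.67
P13: 16.97
Minimum: P6 at 7.45.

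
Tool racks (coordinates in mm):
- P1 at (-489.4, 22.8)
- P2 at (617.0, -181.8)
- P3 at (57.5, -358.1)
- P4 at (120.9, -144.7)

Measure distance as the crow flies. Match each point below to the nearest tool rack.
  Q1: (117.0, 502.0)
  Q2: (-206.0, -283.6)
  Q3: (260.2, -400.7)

Q1 at (117.0, 502.0):
  P1: √((-606.4)² + (-479.2)²) = √(367720.960 + 229632.640) = 772.9 mm
  P2: √((500.0)² + (-683.8)²) = √(250000.000 + 467582.440) = 847.1 mm
  P3: √((-59.5)² + (-860.1)²) = √(3540.250 + 739772.010) = 862.2 mm
  P4: √((3.9)² + (-646.7)²) = √(15.210 + 418220.890) = 646.7 mm
  → nearest: P4 (646.7 mm)
Q2 at (-206.0, -283.6):
  P1: √((-283.4)² + (306.4)²) = √(80315.560 + 93880.960) = 417.4 mm
  P2: √((823.0)² + (101.8)²) = √(677329.000 + 10363.240) = 829.3 mm
  P3: √((263.5)² + (-74.5)²) = √(69432.250 + 5550.250) = 273.8 mm
  P4: √((326.9)² + (138.9)²) = √(106863.610 + 19293.210) = 355.2 mm
  → nearest: P3 (273.8 mm)
Q3 at (260.2, -400.7):
  P1: √((-749.6)² + (423.5)²) = √(561900.160 + 179352.250) = 861.0 mm
  P2: √((356.8)² + (218.9)²) = √(127306.240 + 47917.210) = 418.6 mm
  P3: √((-202.7)² + (42.6)²) = √(41087.290 + 1814.760) = 207.1 mm
  P4: √((-139.3)² + (256.0)²) = √(19404.490 + 65536.000) = 291.4 mm
  → nearest: P3 (207.1 mm)

Q1→P4; Q2→P3; Q3→P3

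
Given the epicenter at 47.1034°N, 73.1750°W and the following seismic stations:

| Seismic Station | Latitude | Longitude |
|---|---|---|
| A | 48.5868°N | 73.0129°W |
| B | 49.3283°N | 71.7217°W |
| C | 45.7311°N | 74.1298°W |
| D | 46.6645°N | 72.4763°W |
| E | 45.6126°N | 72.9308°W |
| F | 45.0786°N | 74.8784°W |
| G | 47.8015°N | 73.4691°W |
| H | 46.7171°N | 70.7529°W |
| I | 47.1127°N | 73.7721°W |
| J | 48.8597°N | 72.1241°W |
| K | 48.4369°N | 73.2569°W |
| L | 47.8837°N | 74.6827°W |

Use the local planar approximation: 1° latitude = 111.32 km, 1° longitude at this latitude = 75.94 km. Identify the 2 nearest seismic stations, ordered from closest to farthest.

Distances from 47.1034°N, 73.1750°W:
A: 165.5903 km
B: 271.1521 km
C: 169.0985 km
D: 72.1278 km
E: 166.9888 km
F: 259.8817 km
G: 80.8581 km
H: 188.8943 km
I: 45.3556 km
J: 211.1719 km
K: 148.5755 km
L: 143.7158 km
Sorted: I (45.3556 km) < D (72.1278 km) < G (80.8581 km) < L (143.7158 km) < …

I, D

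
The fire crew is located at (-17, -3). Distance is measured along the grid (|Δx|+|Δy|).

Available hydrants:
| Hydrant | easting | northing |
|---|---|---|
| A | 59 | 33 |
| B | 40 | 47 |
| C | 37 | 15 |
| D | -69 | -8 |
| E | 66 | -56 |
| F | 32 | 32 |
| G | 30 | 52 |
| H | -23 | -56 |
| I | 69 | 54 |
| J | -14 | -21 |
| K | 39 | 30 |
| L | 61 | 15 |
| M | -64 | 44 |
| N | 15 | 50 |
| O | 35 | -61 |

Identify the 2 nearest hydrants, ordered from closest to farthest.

Distances from (-17, -3):
A: 112
B: 107
C: 72
D: 57
E: 136
F: 84
G: 102
H: 59
I: 143
J: 21
K: 89
L: 96
M: 94
N: 85
O: 110
Sorted: J (21) < D (57) < H (59) < C (72) < …

J, D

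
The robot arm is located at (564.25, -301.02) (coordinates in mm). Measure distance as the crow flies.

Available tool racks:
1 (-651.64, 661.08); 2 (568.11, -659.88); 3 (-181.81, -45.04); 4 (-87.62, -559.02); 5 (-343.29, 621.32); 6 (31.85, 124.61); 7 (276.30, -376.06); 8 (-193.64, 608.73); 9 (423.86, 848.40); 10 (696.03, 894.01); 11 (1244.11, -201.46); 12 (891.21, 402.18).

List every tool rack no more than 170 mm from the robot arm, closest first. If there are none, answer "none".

Distances from (564.25, -301.02):
1: 1550.49 mm
2: 358.88 mm
3: 788.75 mm
4: 701.07 mm
5: 1293.96 mm
6: 681.62 mm
7: 297.57 mm
8: 1184.08 mm
9: 1157.96 mm
10: 1202.27 mm
11: 687.11 mm
12: 775.50 mm
Threshold 170 mm: none within range.

none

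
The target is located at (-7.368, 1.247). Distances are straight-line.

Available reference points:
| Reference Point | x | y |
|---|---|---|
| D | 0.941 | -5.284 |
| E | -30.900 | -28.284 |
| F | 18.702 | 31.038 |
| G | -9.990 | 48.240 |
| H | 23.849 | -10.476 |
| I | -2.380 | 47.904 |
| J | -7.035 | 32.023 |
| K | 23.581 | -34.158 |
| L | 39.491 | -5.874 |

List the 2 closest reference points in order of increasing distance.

Distances from (-7.368, 1.247):
D: 10.569
E: 37.760
F: 39.587
G: 47.066
H: 33.346
I: 46.923
J: 30.778
K: 47.025
L: 47.397
Sorted: D (10.569) < J (30.778) < H (33.346) < E (37.760) < …

D, J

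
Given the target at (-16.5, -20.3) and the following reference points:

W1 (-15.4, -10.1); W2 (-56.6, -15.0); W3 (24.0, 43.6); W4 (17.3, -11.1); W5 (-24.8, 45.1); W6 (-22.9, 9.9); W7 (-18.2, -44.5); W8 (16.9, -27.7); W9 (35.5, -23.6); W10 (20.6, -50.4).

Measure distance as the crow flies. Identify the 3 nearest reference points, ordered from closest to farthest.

W1, W7, W6

Distances from (-16.5, -20.3):
W1: 10.3
W2: 40.4
W3: 75.7
W4: 35.0
W5: 65.9
W6: 30.9
W7: 24.3
W8: 34.2
W9: 52.1
W10: 47.8
Sorted: W1 (10.3) < W7 (24.3) < W6 (30.9) < W8 (34.2) < W4 (35.0) < …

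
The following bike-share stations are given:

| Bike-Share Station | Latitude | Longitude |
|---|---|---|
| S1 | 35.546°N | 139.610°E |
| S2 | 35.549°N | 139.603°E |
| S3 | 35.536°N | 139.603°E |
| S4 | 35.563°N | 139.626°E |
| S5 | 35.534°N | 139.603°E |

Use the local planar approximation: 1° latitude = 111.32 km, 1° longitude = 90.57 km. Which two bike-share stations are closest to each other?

Pairwise distances:
S3–S5: 0.223 km
S1–S2: 0.717 km
S1–S3: 1.281 km
S2–S3: 1.447 km
S1–S5: 1.479 km
S2–S5: 1.670 km
S1–S4: 2.384 km
S2–S4: 2.602 km
S3–S4: 3.657 km
S4–S5: 3.842 km
Closest pair: S3–S5 at 0.223 km.

S3 and S5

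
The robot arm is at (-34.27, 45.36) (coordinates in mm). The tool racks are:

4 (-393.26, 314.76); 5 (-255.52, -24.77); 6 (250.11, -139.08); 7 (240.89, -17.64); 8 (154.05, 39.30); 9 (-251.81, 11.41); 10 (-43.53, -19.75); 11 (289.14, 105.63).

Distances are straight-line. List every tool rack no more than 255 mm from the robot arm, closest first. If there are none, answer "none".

Distances from (-34.27, 45.36):
4: 448.83 mm
5: 232.10 mm
6: 338.95 mm
7: 282.28 mm
8: 188.42 mm
9: 220.17 mm
10: 65.77 mm
11: 328.98 mm
Threshold 255 mm: 10 (65.77 mm), 8 (188.42 mm), 9 (220.17 mm), 5 (232.10 mm) are within range.

10, 8, 9, 5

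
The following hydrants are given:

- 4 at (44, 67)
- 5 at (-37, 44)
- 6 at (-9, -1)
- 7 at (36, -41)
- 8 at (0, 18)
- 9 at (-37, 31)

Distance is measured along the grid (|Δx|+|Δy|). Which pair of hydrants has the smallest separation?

5 and 9

Pairwise distances:
4–5: |-81| + |-23| = 81 + 23 = 104
4–6: |-53| + |-68| = 53 + 68 = 121
4–7: |-8| + |-108| = 8 + 108 = 116
4–8: |-44| + |-49| = 44 + 49 = 93
4–9: |-81| + |-36| = 81 + 36 = 117
5–6: |28| + |-45| = 28 + 45 = 73
5–7: |73| + |-85| = 73 + 85 = 158
5–8: |37| + |-26| = 37 + 26 = 63
5–9: |0| + |-13| = 0 + 13 = 13
6–7: |45| + |-40| = 45 + 40 = 85
6–8: |9| + |19| = 9 + 19 = 28
6–9: |-28| + |32| = 28 + 32 = 60
7–8: |-36| + |59| = 36 + 59 = 95
7–9: |-73| + |72| = 73 + 72 = 145
8–9: |-37| + |13| = 37 + 13 = 50
Closest pair: 5–9 at 13.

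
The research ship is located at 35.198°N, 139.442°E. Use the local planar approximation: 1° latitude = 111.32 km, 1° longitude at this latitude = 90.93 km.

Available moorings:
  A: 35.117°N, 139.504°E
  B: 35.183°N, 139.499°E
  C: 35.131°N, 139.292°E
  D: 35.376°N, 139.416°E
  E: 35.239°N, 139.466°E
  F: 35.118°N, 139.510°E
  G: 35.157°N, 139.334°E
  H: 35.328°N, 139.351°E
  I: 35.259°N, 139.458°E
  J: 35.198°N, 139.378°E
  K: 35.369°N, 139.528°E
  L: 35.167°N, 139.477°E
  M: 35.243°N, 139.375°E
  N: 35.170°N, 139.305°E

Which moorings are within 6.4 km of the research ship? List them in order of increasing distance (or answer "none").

Distances from 35.198°N, 139.442°E:
A: √((-0.081·111.32)² + (0.062·90.93)²) = √(81.30485 + 31.78321) = 10.634 km
B: √((-0.015·111.32)² + (0.057·90.93)²) = √(2.78823 + 26.86359) = 5.445 km
C: √((-0.067·111.32)² + (-0.150·90.93)²) = √(55.62833 + 186.03596) = 15.546 km
D: √((0.178·111.32)² + (-0.026·90.93)²) = √(392.63264 + 5.58935) = 19.956 km
E: √((0.041·111.32)² + (0.024·90.93)²) = √(20.83119 + 4.76252) = 5.059 km
F: √((-0.080·111.32)² + (0.068·90.93)²) = √(79.30971 + 38.23246) = 10.842 km
G: √((-0.041·111.32)² + (-0.108·90.93)²) = √(20.83119 + 96.44104) = 10.829 km
H: √((0.130·111.32)² + (-0.091·90.93)²) = √(209.42721 + 68.46950) = 16.670 km
I: √((0.061·111.32)² + (0.016·90.93)²) = √(46.11116 + 2.11668) = 6.945 km
J: √((0.000·111.32)² + (-0.064·90.93)²) = √(0.00000 + 33.86681) = 5.820 km
K: √((0.171·111.32)² + (0.086·90.93)²) = √(362.35864 + 61.15209) = 20.579 km
L: √((-0.031·111.32)² + (0.035·90.93)²) = √(11.90885 + 10.12862) = 4.694 km
M: √((0.045·111.32)² + (-0.067·90.93)²) = √(25.09409 + 37.11624) = 7.887 km
N: √((-0.028·111.32)² + (-0.137·90.93)²) = √(9.71544 + 155.18706) = 12.841 km
Threshold 6.4 km: L (4.694 km), E (5.059 km), B (5.445 km), J (5.820 km) are within range.

L, E, B, J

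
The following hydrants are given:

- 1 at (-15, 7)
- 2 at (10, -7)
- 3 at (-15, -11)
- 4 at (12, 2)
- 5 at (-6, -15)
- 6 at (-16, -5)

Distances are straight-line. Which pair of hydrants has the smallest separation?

3 and 6

Pairwise distances:
1–2: 28.7
1–3: 18.0
1–4: 27.5
1–5: 23.8
1–6: 12.0
2–3: 25.3
2–4: 9.2
2–5: 17.9
2–6: 26.1
3–4: 30.0
3–5: 9.8
3–6: 6.1
4–5: 24.8
4–6: 28.9
5–6: 14.1
Closest pair: 3–6 at 6.1.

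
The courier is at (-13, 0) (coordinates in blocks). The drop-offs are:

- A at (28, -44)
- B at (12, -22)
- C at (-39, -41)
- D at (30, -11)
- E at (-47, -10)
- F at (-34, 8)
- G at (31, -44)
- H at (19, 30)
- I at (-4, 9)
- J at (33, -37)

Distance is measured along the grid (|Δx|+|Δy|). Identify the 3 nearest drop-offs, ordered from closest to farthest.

I, F, E

Distances from (-13, 0):
A: |41| + |-44| = 41 + 44 = 85 blocks
B: |25| + |-22| = 25 + 22 = 47 blocks
C: |-26| + |-41| = 26 + 41 = 67 blocks
D: |43| + |-11| = 43 + 11 = 54 blocks
E: |-34| + |-10| = 34 + 10 = 44 blocks
F: |-21| + |8| = 21 + 8 = 29 blocks
G: |44| + |-44| = 44 + 44 = 88 blocks
H: |32| + |30| = 32 + 30 = 62 blocks
I: |9| + |9| = 9 + 9 = 18 blocks
J: |46| + |-37| = 46 + 37 = 83 blocks
Sorted: I (18 blocks) < F (29 blocks) < E (44 blocks) < B (47 blocks) < D (54 blocks) < …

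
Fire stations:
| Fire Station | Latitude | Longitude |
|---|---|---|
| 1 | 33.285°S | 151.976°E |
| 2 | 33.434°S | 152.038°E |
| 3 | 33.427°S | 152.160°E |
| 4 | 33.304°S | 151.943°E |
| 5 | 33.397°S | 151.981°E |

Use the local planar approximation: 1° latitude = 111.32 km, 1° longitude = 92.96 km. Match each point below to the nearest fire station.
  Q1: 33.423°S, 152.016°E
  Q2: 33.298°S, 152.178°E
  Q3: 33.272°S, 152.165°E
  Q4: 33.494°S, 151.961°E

Q1→2; Q2→3; Q3→3; Q4→2

Q1 at 33.423°S, 152.016°E:
  1: √((0.138·111.32)² + (-0.040·92.96)²) = √(235.99596 + 13.82650) = 15.806 km
  2: √((-0.011·111.32)² + (0.022·92.96)²) = √(1.49945 + 4.18252) = 2.384 km
  3: √((-0.004·111.32)² + (0.144·92.96)²) = √(0.19827 + 179.19142) = 13.394 km
  4: √((0.119·111.32)² + (-0.073·92.96)²) = √(175.48513 + 46.05088) = 14.884 km
  5: √((0.026·111.32)² + (-0.035·92.96)²) = √(8.37709 + 10.58591) = 4.355 km
  → nearest: 2 (2.384 km)
Q2 at 33.298°S, 152.178°E:
  1: √((0.013·111.32)² + (-0.202·92.96)²) = √(2.09427 + 352.61028) = 18.834 km
  2: √((-0.136·111.32)² + (-0.140·92.96)²) = √(229.20507 + 169.37461) = 19.964 km
  3: √((-0.129·111.32)² + (-0.018·92.96)²) = √(206.21764 + 2.79987) = 14.457 km
  4: √((-0.006·111.32)² + (-0.235·92.96)²) = √(0.44612 + 477.23024) = 21.856 km
  5: √((-0.099·111.32)² + (-0.197·92.96)²) = √(121.45539 + 335.37036) = 21.373 km
  → nearest: 3 (14.457 km)
Q3 at 33.272°S, 152.165°E:
  1: √((-0.013·111.32)² + (-0.189·92.96)²) = √(2.09427 + 308.68522) = 17.629 km
  2: √((-0.162·111.32)² + (-0.127·92.96)²) = √(325.21939 + 139.37975) = 21.555 km
  3: √((-0.155·111.32)² + (-0.005·92.96)²) = √(297.72122 + 0.21604) = 17.261 km
  4: √((-0.032·111.32)² + (-0.222·92.96)²) = √(12.68955 + 425.89072) = 20.942 km
  5: √((-0.125·111.32)² + (-0.184·92.96)²) = √(193.62722 + 292.56871) = 22.050 km
  → nearest: 3 (17.261 km)
Q4 at 33.494°S, 151.961°E:
  1: √((0.209·111.32)² + (0.015·92.96)²) = √(541.30117 + 1.94435) = 23.308 km
  2: √((0.060·111.32)² + (0.077·92.96)²) = √(44.61171 + 51.23582) = 9.790 km
  3: √((0.067·111.32)² + (0.199·92.96)²) = √(55.62833 + 342.21448) = 19.946 km
  4: √((0.190·111.32)² + (-0.018·92.96)²) = √(447.35634 + 2.79987) = 21.217 km
  5: √((0.097·111.32)² + (0.020·92.96)²) = √(116.59767 + 3.45662) = 10.957 km
  → nearest: 2 (9.790 km)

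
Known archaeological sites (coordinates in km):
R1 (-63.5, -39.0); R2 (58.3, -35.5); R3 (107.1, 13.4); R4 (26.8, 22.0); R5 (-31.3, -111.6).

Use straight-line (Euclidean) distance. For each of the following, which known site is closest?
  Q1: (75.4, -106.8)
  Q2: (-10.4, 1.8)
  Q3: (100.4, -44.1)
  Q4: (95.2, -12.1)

Q1→R2; Q2→R4; Q3→R2; Q4→R3

Q1 at (75.4, -106.8):
  R1: 154.6 km
  R2: 73.3 km
  R3: 124.3 km
  R4: 137.7 km
  R5: 106.8 km
  → nearest: R2 (73.3 km)
Q2 at (-10.4, 1.8):
  R1: 67.0 km
  R2: 78.2 km
  R3: 118.1 km
  R4: 42.3 km
  R5: 115.3 km
  → nearest: R4 (42.3 km)
Q3 at (100.4, -44.1):
  R1: 164.0 km
  R2: 43.0 km
  R3: 57.9 km
  R4: 98.9 km
  R5: 148.0 km
  → nearest: R2 (43.0 km)
Q4 at (95.2, -12.1):
  R1: 161.0 km
  R2: 43.7 km
  R3: 28.1 km
  R4: 76.4 km
  R5: 160.9 km
  → nearest: R3 (28.1 km)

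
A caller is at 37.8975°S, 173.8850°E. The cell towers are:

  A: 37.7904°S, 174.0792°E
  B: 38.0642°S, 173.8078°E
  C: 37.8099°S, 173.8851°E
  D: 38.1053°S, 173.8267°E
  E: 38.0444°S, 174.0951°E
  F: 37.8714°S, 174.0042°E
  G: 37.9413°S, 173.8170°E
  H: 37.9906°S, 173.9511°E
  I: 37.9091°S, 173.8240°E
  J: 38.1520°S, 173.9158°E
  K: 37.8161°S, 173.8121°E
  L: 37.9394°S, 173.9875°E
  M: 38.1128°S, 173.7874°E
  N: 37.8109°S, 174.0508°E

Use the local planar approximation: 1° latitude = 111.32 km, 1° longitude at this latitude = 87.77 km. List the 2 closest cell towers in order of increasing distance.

I, G

Distances from 37.8975°S, 173.8850°E:
A: √((0.1071·111.32)² + (0.1942·87.77)²) = √(142.142954 + 290.529775) = 20.8008 km
B: √((-0.1667·111.32)² + (-0.0772·87.77)²) = √(344.363882 + 45.912062) = 19.7554 km
C: √((0.0876·111.32)² + (0.0001·87.77)²) = √(95.094327 + 0.000077) = 9.7516 km
D: √((-0.2078·111.32)² + (-0.0583·87.77)²) = √(535.103118 + 26.183597) = 23.6915 km
E: √((-0.1469·111.32)² + (0.2101·87.77)²) = √(267.417600 + 340.051192) = 24.6469 km
F: √((0.0261·111.32)² + (0.1192·87.77)²) = √(8.441651 + 109.457294) = 10.8581 km
G: √((-0.0438·111.32)² + (-0.0680·87.77)²) = √(23.773582 + 35.621321) = 7.7068 km
H: √((-0.0931·111.32)² + (0.0661·87.77)²) = √(107.410257 + 33.658528) = 11.8772 km
I: √((-0.0116·111.32)² + (-0.0610·87.77)²) = √(1.667487 + 28.664995) = 5.5075 km
J: √((-0.2545·111.32)² + (0.0308·87.77)²) = √(802.642161 + 7.307917) = 28.4596 km
K: √((0.0814·111.32)² + (-0.0729·87.77)²) = √(82.109840 + 40.939945) = 11.0928 km
L: √((-0.0419·111.32)² + (0.1025·87.77)²) = √(21.755769 + 80.935663) = 10.1337 km
M: √((-0.2153·111.32)² + (-0.0976·87.77)²) = √(574.426484 + 73.382387) = 25.4521 km
N: √((0.0866·111.32)² + (0.1658·87.77)²) = √(92.935615 + 211.768446) = 17.4558 km
Sorted: I (5.5075 km) < G (7.7068 km) < C (9.7516 km) < L (10.1337 km) < …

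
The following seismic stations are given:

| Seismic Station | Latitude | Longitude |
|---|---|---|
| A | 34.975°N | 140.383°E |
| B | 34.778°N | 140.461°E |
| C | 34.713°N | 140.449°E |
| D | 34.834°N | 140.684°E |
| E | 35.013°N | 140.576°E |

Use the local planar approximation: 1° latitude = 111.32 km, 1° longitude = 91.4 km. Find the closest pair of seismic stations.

B and C

Pairwise distances:
A–B: √((-0.197·111.32)² + (0.078·91.4)²) = √(480.92665 + 50.82549) = 23.060 km
A–C: √((-0.262·111.32)² + (0.066·91.4)²) = √(850.64622 + 36.38985) = 29.783 km
A–D: √((-0.141·111.32)² + (0.301·91.4)²) = √(246.36818 + 756.87713) = 31.674 km
A–E: √((0.038·111.32)² + (0.193·91.4)²) = √(17.89425 + 311.17666) = 18.140 km
B–C: √((-0.065·111.32)² + (-0.012·91.4)²) = √(52.35680 + 1.20297) = 7.318 km
B–D: √((0.056·111.32)² + (0.223·91.4)²) = √(38.86176 + 415.43408) = 21.314 km
B–E: √((0.235·111.32)² + (0.115·91.4)²) = √(684.35606 + 110.48112) = 28.193 km
C–D: √((0.121·111.32)² + (0.235·91.4)²) = √(181.43336 + 461.34744) = 25.353 km
C–E: √((0.300·111.32)² + (0.127·91.4)²) = √(1115.29282 + 134.74102) = 35.356 km
D–E: √((0.179·111.32)² + (-0.108·91.4)²) = √(397.05663 + 97.44059) = 22.237 km
Closest pair: B–C at 7.318 km.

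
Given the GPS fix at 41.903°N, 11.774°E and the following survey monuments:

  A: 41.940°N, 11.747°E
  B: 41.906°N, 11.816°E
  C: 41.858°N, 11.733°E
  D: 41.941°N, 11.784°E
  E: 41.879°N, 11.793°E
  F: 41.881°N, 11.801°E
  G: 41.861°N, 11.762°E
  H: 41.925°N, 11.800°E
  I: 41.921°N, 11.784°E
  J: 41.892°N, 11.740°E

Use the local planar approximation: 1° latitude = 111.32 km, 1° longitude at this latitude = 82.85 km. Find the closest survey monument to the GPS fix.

Distances from 41.903°N, 11.774°E:
A: √((0.037·111.32)² + (-0.027·82.85)²) = √(16.96484 + 5.00395) = 4.687 km
B: √((0.003·111.32)² + (0.042·82.85)²) = √(0.11153 + 12.10831) = 3.496 km
C: √((-0.045·111.32)² + (-0.041·82.85)²) = √(25.09409 + 11.53859) = 6.052 km
D: √((0.038·111.32)² + (0.010·82.85)²) = √(17.89425 + 0.68641) = 4.311 km
E: √((-0.024·111.32)² + (0.019·82.85)²) = √(7.13787 + 2.47795) = 3.101 km
F: √((-0.022·111.32)² + (0.027·82.85)²) = √(5.99780 + 5.00395) = 3.317 km
G: √((-0.042·111.32)² + (-0.012·82.85)²) = √(21.85974 + 0.98843) = 4.780 km
H: √((0.022·111.32)² + (0.026·82.85)²) = √(5.99780 + 4.64015) = 3.262 km
I: √((0.018·111.32)² + (0.010·82.85)²) = √(4.01505 + 0.68641) = 2.168 km
J: √((-0.011·111.32)² + (-0.034·82.85)²) = √(1.49945 + 7.93493) = 3.072 km
Minimum: I at 2.168 km.

I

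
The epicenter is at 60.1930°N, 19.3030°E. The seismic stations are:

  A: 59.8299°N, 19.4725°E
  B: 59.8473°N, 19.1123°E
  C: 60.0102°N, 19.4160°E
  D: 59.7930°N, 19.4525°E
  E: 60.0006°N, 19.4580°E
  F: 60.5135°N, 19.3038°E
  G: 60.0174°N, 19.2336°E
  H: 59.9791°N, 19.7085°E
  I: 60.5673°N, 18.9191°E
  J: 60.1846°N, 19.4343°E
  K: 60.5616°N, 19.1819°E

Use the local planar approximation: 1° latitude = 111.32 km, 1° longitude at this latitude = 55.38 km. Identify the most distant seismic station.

I

Distances from 60.1930°N, 19.3030°E:
A: 41.4960 km
B: 39.9061 km
C: 21.2898 km
D: 45.2912 km
E: 23.0741 km
F: 35.6781 km
G: 19.9220 km
H: 32.7304 km
I: 46.7777 km
J: 7.3313 km
K: 41.5770 km
Maximum: I at 46.7777 km.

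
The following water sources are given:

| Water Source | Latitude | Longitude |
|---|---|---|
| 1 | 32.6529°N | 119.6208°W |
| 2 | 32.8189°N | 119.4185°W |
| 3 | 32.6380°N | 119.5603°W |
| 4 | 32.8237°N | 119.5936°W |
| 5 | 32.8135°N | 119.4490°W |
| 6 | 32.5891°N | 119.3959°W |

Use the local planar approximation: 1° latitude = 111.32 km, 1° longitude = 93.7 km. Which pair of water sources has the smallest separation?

2 and 5

Pairwise distances:
2–5: 2.9204 km
1–3: 5.9065 km
4–5: 13.5965 km
3–6: 16.3378 km
2–4: 16.4156 km
1–4: 19.1835 km
3–4: 20.9063 km
3–5: 22.1459 km
1–6: 22.2378 km
1–5: 24.0574 km
2–3: 24.1260 km
5–6: 25.4709 km
2–6: 25.6688 km
1–2: 26.4724 km
4–6: 32.0185 km
Closest pair: 2–5 at 2.9204 km.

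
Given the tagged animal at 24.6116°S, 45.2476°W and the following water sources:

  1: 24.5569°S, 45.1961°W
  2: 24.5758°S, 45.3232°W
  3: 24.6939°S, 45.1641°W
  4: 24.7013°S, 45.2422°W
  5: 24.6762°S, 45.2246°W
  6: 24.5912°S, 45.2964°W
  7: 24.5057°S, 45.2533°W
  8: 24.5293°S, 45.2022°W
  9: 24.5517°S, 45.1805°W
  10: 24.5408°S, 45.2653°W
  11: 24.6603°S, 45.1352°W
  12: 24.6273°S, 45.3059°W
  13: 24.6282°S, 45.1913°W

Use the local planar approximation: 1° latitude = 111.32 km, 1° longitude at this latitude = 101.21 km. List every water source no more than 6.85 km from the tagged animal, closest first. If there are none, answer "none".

Distances from 24.6116°S, 45.2476°W:
1: √((0.0547·111.32)² + (0.0515·101.21)²) = √(37.078405 + 27.168228) = 8.0154 km
2: √((0.0358·111.32)² + (-0.0756·101.21)²) = √(15.882265 + 58.545085) = 8.6271 km
3: √((-0.0823·111.32)² + (0.0835·101.21)²) = √(83.935574 + 71.419993) = 12.4642 km
4: √((-0.0897·111.32)² + (0.0054·101.21)²) = √(99.708293 + 0.298699) = 10.0003 km
5: √((-0.0646·111.32)² + (0.0230·101.21)²) = √(51.714393 + 5.418793) = 7.5586 km
6: √((0.0204·111.32)² + (-0.0488·101.21)²) = √(5.157114 + 24.394195) = 5.4361 km
7: √((0.1059·111.32)² + (-0.0057·101.21)²) = √(138.975523 + 0.332810) = 11.8029 km
8: √((0.0823·111.32)² + (0.0454·101.21)²) = √(83.935574 + 21.113418) = 10.2493 km
9: √((0.0599·111.32)² + (0.0671·101.21)²) = √(44.463131 + 46.120275) = 9.5175 km
10: √((0.0708·111.32)² + (-0.0177·101.21)²) = √(62.117349 + 3.209175) = 8.0825 km
11: √((-0.0487·111.32)² + (0.1124·101.21)²) = √(29.390320 + 129.413467) = 12.6017 km
12: √((-0.0157·111.32)² + (-0.0583·101.21)²) = √(3.054539 + 34.816408) = 6.1539 km
13: √((-0.0166·111.32)² + (0.0563·101.21)²) = √(3.414779 + 32.468606) = 5.9903 km
Threshold 6.85 km: 6 (5.4361 km), 13 (5.9903 km), 12 (6.1539 km) are within range.

6, 13, 12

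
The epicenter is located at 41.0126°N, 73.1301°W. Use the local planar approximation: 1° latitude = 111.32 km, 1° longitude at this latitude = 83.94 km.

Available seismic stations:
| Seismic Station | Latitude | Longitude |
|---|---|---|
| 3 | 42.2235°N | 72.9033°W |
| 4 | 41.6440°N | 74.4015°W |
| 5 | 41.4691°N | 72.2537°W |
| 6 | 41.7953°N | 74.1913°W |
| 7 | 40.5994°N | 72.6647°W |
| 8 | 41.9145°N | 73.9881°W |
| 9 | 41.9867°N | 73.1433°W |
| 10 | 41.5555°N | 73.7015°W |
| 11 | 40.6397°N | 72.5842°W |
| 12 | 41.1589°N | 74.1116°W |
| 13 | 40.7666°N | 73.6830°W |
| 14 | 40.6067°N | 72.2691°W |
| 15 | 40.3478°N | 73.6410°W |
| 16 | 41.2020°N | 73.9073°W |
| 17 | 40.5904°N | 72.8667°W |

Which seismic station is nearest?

17

Distances from 41.0126°N, 73.1301°W:
3: 136.1351 km
4: 127.7880 km
5: 89.4105 km
6: 124.6050 km
7: 60.3481 km
8: 123.5598 km
9: 108.4425 km
10: 77.1553 km
11: 61.8297 km
12: 83.9814 km
13: 53.8874 km
14: 85.2347 km
15: 85.5333 km
16: 68.5606 km
17: 51.9401 km
Minimum: 17 at 51.9401 km.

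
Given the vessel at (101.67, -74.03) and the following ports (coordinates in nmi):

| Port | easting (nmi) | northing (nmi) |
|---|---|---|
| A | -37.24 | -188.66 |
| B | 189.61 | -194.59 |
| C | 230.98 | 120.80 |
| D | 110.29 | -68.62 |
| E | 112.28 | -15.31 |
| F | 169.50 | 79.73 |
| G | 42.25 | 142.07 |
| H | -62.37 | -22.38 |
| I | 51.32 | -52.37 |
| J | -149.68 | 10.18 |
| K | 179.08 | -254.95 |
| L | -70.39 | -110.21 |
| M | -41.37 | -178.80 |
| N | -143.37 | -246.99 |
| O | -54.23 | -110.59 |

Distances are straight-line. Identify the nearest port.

Distances from (101.67, -74.03):
A: √((-138.91)² + (-114.63)²) = √(19295.9881 + 13140.0369) = 180.10 nmi
B: √((87.94)² + (-120.56)²) = √(7733.4436 + 14534.7136) = 149.23 nmi
C: √((129.31)² + (194.83)²) = √(16721.0761 + 37958.7289) = 233.84 nmi
D: √((8.62)² + (5.41)²) = √(74.3044 + 29.2681) = 10.18 nmi
E: √((10.61)² + (58.72)²) = √(112.5721 + 3448.0384) = 59.67 nmi
F: √((67.83)² + (153.76)²) = √(4600.9089 + 23642.1376) = 168.06 nmi
G: √((-59.42)² + (216.10)²) = √(3530.7364 + 46699.2100) = 224.12 nmi
H: √((-164.04)² + (51.65)²) = √(26909.1216 + 2667.7225) = 171.98 nmi
I: √((-50.35)² + (21.66)²) = √(2535.1225 + 469.1556) = 54.81 nmi
J: √((-251.35)² + (84.21)²) = √(63176.8225 + 7091.3241) = 265.08 nmi
K: √((77.41)² + (-180.92)²) = √(5992.3081 + 32732.0464) = 196.79 nmi
L: √((-172.06)² + (-36.18)²) = √(29604.6436 + 1308.9924) = 175.82 nmi
M: √((-143.04)² + (-104.77)²) = √(20460.4416 + 10976.7529) = 177.31 nmi
N: √((-245.04)² + (-172.96)²) = √(60044.6016 + 29915.1616) = 299.93 nmi
O: √((-155.90)² + (-36.56)²) = √(24304.8100 + 1336.6336) = 160.13 nmi
Minimum: D at 10.18 nmi.

D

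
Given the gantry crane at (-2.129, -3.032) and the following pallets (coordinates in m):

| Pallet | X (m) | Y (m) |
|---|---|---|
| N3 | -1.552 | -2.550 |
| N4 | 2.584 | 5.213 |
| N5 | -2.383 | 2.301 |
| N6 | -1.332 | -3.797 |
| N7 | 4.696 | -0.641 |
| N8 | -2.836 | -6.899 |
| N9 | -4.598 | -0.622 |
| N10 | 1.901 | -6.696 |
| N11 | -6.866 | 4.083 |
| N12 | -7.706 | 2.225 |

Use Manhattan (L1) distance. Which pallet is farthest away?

N4

Distances from (-2.129, -3.032):
N3: |0.577| + |0.482| = 0.577 + 0.482 = 1.059 m
N4: |4.713| + |8.245| = 4.713 + 8.245 = 12.958 m
N5: |-0.254| + |5.333| = 0.254 + 5.333 = 5.587 m
N6: |0.797| + |-0.765| = 0.797 + 0.765 = 1.562 m
N7: |6.825| + |2.391| = 6.825 + 2.391 = 9.216 m
N8: |-0.707| + |-3.867| = 0.707 + 3.867 = 4.574 m
N9: |-2.469| + |2.410| = 2.469 + 2.410 = 4.879 m
N10: |4.030| + |-3.664| = 4.030 + 3.664 = 7.694 m
N11: |-4.737| + |7.115| = 4.737 + 7.115 = 11.852 m
N12: |-5.577| + |5.257| = 5.577 + 5.257 = 10.834 m
Maximum: N4 at 12.958 m.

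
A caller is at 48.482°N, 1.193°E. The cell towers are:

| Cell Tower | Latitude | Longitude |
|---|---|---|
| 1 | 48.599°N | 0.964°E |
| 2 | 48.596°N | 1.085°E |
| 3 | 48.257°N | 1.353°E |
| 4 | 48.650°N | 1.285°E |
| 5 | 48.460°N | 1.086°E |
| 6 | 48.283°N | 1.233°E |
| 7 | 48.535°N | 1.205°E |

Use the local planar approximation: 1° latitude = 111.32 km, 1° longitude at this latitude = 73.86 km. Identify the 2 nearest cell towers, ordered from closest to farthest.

7, 5

Distances from 48.482°N, 1.193°E:
1: √((0.117·111.32)² + (-0.229·73.86)²) = √(169.63604 + 286.08137) = 21.348 km
2: √((0.114·111.32)² + (-0.108·73.86)²) = √(161.04828 + 63.63061) = 14.989 km
3: √((-0.225·111.32)² + (0.160·73.86)²) = √(627.35221 + 139.65567) = 27.695 km
4: √((0.168·111.32)² + (0.092·73.86)²) = √(349.75583 + 46.17366) = 19.898 km
5: √((-0.022·111.32)² + (-0.107·73.86)²) = √(5.99780 + 62.45773) = 8.274 km
6: √((-0.199·111.32)² + (0.040·73.86)²) = √(490.74123 + 8.72848) = 22.349 km
7: √((0.053·111.32)² + (0.012·73.86)²) = √(34.80953 + 0.78556) = 5.966 km
Sorted: 7 (5.966 km) < 5 (8.274 km) < 2 (14.989 km) < 4 (19.898 km) < …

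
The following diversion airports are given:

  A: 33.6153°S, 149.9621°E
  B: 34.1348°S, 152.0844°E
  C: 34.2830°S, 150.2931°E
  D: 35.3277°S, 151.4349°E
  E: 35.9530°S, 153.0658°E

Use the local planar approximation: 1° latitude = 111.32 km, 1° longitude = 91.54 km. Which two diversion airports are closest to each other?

A and C

Pairwise distances:
A–B: 202.7000 km
A–C: 80.2669 km
A–D: 233.4826 km
A–E: 385.2806 km
B–C: 164.8034 km
B–D: 145.4960 km
B–E: 221.4437 km
C–D: 156.3626 km
C–E: 314.6132 km
D–E: 164.7228 km
Closest pair: A–C at 80.2669 km.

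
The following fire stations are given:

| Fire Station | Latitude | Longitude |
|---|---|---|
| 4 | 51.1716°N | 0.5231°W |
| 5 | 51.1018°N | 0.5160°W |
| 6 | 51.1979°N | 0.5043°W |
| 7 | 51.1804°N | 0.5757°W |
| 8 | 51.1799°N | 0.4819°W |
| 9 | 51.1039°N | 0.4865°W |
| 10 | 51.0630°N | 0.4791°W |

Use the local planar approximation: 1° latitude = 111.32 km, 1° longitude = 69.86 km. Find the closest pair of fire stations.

5 and 9

Pairwise distances:
5–9: 2.0741 km
6–8: 2.5424 km
4–8: 3.0229 km
4–6: 3.2088 km
4–7: 3.8030 km
9–10: 4.5822 km
5–10: 5.0300 km
6–7: 5.3549 km
7–8: 6.5531 km
4–5: 7.7860 km
4–9: 7.9583 km
8–9: 8.4664 km
5–8: 9.0146 km
5–7: 9.6929 km
6–9: 10.5377 km
7–9: 10.5524 km
5–6: 10.7290 km
4–10: 12.4740 km
8–10: 13.0148 km
7–10: 14.7085 km
6–10: 15.1199 km
Closest pair: 5–9 at 2.0741 km.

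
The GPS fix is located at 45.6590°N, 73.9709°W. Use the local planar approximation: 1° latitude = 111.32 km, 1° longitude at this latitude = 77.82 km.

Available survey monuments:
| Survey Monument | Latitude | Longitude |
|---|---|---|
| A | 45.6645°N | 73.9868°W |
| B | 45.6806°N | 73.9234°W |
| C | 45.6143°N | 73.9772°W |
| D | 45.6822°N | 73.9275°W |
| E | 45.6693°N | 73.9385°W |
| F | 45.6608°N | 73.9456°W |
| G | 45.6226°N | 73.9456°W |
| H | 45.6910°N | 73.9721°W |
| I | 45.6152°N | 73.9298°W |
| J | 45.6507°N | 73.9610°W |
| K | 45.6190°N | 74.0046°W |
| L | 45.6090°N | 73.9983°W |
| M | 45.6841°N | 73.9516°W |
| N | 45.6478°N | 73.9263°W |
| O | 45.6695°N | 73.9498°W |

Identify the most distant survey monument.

L

Distances from 45.6590°N, 73.9709°W:
A: √((0.0055·111.32)² + (-0.0159·77.82)²) = √(0.374862 + 1.531005) = 1.3805 km
B: √((0.0216·111.32)² + (0.0475·77.82)²) = √(5.781678 + 13.663743) = 4.4097 km
C: √((-0.0447·111.32)² + (-0.0063·77.82)²) = √(24.760616 + 0.240361) = 5.0001 km
D: √((0.0232·111.32)² + (0.0434·77.82)²) = √(6.669947 + 11.406750) = 4.2517 km
E: √((0.0103·111.32)² + (0.0324·77.82)²) = √(1.314682 + 6.357297) = 2.7698 km
F: √((0.0018·111.32)² + (0.0253·77.82)²) = √(0.040151 + 3.876355) = 1.9790 km
G: √((-0.0364·111.32)² + (0.0253·77.82)²) = √(16.419093 + 3.876355) = 4.5050 km
H: √((0.0320·111.32)² + (-0.0012·77.82)²) = √(12.689554 + 0.008721) = 3.5635 km
I: √((-0.0438·111.32)² + (0.0411·77.82)²) = √(23.773582 + 10.229775) = 5.8312 km
J: √((-0.0083·111.32)² + (0.0099·77.82)²) = √(0.853695 + 0.593544) = 1.2030 km
K: √((-0.0400·111.32)² + (-0.0337·77.82)²) = √(19.827428 + 6.877685) = 5.1677 km
L: √((-0.0500·111.32)² + (-0.0274·77.82)²) = √(30.980356 + 4.546567) = 5.9604 km
M: √((0.0251·111.32)² + (0.0193·77.82)²) = √(7.807174 + 2.255782) = 3.1722 km
N: √((-0.0112·111.32)² + (0.0446·77.82)²) = √(1.554470 + 12.046258) = 3.6879 km
O: √((0.0105·111.32)² + (0.0211·77.82)²) = √(1.366234 + 2.696171) = 2.0155 km
Maximum: L at 5.9604 km.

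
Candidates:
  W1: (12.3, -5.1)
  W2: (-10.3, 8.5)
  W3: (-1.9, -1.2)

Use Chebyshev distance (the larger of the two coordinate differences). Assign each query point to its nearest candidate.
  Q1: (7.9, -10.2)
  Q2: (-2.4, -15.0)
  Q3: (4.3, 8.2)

Q1→W1; Q2→W3; Q3→W3

Q1 at (7.9, -10.2):
  W1: 5.1
  W2: 18.7
  W3: 9.8
  → nearest: W1 (5.1)
Q2 at (-2.4, -15.0):
  W1: 14.7
  W2: 23.5
  W3: 13.8
  → nearest: W3 (13.8)
Q3 at (4.3, 8.2):
  W1: 13.3
  W2: 14.6
  W3: 9.4
  → nearest: W3 (9.4)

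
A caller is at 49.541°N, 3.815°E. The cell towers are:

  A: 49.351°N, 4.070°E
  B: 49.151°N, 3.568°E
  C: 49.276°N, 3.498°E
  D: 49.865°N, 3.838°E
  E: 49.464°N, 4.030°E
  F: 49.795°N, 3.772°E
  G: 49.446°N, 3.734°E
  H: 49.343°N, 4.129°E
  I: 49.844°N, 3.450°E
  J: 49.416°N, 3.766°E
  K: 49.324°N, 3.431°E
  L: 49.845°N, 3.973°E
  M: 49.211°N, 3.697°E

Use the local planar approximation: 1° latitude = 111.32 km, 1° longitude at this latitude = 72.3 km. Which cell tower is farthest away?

Distances from 49.541°N, 3.815°E:
A: √((-0.190·111.32)² + (0.255·72.3)²) = √(447.35634 + 339.90453) = 28.058 km
B: √((-0.390·111.32)² + (-0.247·72.3)²) = √(1884.84486 + 318.91174) = 46.944 km
C: √((-0.265·111.32)² + (-0.317·72.3)²) = √(870.23820 + 525.28514) = 37.357 km
D: √((0.324·111.32)² + (0.023·72.3)²) = √(1300.87754 + 2.76524) = 36.106 km
E: √((-0.077·111.32)² + (0.215·72.3)²) = √(73.47301 + 241.63148) = 17.751 km
F: √((0.254·111.32)² + (-0.043·72.3)²) = √(799.49146 + 9.66526) = 28.446 km
G: √((-0.095·111.32)² + (-0.081·72.3)²) = √(111.83909 + 34.29625) = 12.089 km
H: √((-0.198·111.32)² + (0.314·72.3)²) = √(485.82155 + 515.38988) = 31.642 km
I: √((0.303·111.32)² + (-0.365·72.3)²) = √(1137.71020 + 696.40571) = 42.827 km
J: √((-0.125·111.32)² + (-0.049·72.3)²) = √(193.62722 + 12.55072) = 14.359 km
K: √((-0.217·111.32)² + (-0.384·72.3)²) = √(583.53359 + 770.79527) = 36.801 km
L: √((0.304·111.32)² + (0.158·72.3)²) = √(1145.23223 + 130.49407) = 35.717 km
M: √((-0.330·111.32)² + (-0.118·72.3)²) = √(1349.50431 + 72.78479) = 37.713 km
Maximum: B at 46.944 km.

B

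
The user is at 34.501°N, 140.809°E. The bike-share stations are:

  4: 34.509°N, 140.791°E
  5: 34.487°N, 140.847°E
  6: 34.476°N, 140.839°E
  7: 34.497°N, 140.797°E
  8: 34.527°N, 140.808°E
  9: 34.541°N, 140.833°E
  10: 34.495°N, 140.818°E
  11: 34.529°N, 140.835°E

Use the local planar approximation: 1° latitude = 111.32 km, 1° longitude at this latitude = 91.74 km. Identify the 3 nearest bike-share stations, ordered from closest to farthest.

Distances from 34.501°N, 140.809°E:
4: √((0.008·111.32)² + (-0.018·91.74)²) = √(0.79310 + 2.72686) = 1.876 km
5: √((-0.014·111.32)² + (0.038·91.74)²) = √(2.42886 + 12.15303) = 3.819 km
6: √((-0.025·111.32)² + (0.030·91.74)²) = √(7.74509 + 7.57460) = 3.914 km
7: √((-0.004·111.32)² + (-0.012·91.74)²) = √(0.19827 + 1.21194) = 1.188 km
8: √((0.026·111.32)² + (-0.001·91.74)²) = √(8.37709 + 0.00842) = 2.896 km
9: √((0.040·111.32)² + (0.024·91.74)²) = √(19.82743 + 4.84775) = 4.967 km
10: √((-0.006·111.32)² + (0.009·91.74)²) = √(0.44612 + 0.68171) = 1.062 km
11: √((0.028·111.32)² + (0.026·91.74)²) = √(9.71544 + 5.68937) = 3.925 km
Sorted: 10 (1.062 km) < 7 (1.188 km) < 4 (1.876 km) < 8 (2.896 km) < 5 (3.819 km) < …

10, 7, 4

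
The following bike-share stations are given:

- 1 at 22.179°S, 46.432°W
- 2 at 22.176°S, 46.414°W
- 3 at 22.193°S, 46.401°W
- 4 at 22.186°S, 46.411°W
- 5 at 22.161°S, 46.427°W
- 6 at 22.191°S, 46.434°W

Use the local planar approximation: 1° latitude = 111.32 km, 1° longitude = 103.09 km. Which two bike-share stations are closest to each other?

Pairwise distances:
2–4: 1.155 km
3–4: 1.292 km
1–6: 1.352 km
1–2: 1.885 km
1–5: 2.069 km
2–5: 2.141 km
1–4: 2.301 km
2–3: 2.319 km
4–6: 2.436 km
2–6: 2.653 km
4–5: 3.235 km
3–6: 3.409 km
5–6: 3.417 km
1–3: 3.556 km
3–5: 4.458 km
Closest pair: 2–4 at 1.155 km.

2 and 4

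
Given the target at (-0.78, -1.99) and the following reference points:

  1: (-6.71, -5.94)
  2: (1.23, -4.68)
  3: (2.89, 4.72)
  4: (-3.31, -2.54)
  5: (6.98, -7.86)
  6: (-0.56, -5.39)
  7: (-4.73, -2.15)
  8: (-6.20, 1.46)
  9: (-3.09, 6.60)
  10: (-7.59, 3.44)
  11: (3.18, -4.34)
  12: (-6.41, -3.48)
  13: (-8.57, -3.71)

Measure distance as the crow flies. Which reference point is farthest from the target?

5

Distances from (-0.78, -1.99):
1: √((-5.93)² + (-3.95)²) = √(35.1649 + 15.6025) = 7.13
2: √((2.01)² + (-2.69)²) = √(4.0401 + 7.2361) = 3.36
3: √((3.67)² + (6.71)²) = √(13.4689 + 45.0241) = 7.65
4: √((-2.53)² + (-0.55)²) = √(6.4009 + 0.3025) = 2.59
5: √((7.76)² + (-5.87)²) = √(60.2176 + 34.4569) = 9.73
6: √((0.22)² + (-3.40)²) = √(0.0484 + 11.5600) = 3.41
7: √((-3.95)² + (-0.16)²) = √(15.6025 + 0.0256) = 3.95
8: √((-5.42)² + (3.45)²) = √(29.3764 + 11.9025) = 6.42
9: √((-2.31)² + (8.59)²) = √(5.3361 + 73.7881) = 8.90
10: √((-6.81)² + (5.43)²) = √(46.3761 + 29.4849) = 8.71
11: √((3.96)² + (-2.35)²) = √(15.6816 + 5.5225) = 4.60
12: √((-5.63)² + (-1.49)²) = √(31.6969 + 2.2201) = 5.82
13: √((-7.79)² + (-1.72)²) = √(60.6841 + 2.9584) = 7.98
Maximum: 5 at 9.73.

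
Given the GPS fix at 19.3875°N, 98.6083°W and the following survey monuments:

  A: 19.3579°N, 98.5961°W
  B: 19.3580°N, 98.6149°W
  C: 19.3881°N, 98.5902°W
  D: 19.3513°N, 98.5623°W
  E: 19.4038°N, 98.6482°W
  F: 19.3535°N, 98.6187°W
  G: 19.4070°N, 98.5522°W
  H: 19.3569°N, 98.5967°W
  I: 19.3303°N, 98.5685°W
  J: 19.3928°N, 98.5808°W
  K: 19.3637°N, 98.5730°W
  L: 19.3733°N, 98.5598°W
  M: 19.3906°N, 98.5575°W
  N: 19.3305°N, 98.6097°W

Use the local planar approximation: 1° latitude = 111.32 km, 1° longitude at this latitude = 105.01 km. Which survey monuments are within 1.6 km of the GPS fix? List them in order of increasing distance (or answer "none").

Distances from 19.3875°N, 98.6083°W:
A: √((-0.0296·111.32)² + (0.0122·105.01)²) = √(10.857499 + 1.641274) = 3.5354 km
B: √((-0.0295·111.32)² + (-0.0066·105.01)²) = √(10.784262 + 0.480340) = 3.3563 km
C: √((0.0006·111.32)² + (0.0181·105.01)²) = √(0.004461 + 3.612588) = 1.9019 km
D: √((-0.0362·111.32)² + (0.0460·105.01)²) = √(16.239159 + 23.333344) = 6.2907 km
E: √((0.0163·111.32)² + (-0.0399·105.01)²) = √(3.292468 + 17.555254) = 4.5659 km
F: √((-0.0340·111.32)² + (-0.0104·105.01)²) = √(14.325317 + 1.192691) = 3.9393 km
G: √((0.0195·111.32)² + (0.0561·105.01)²) = √(4.712112 + 34.704600) = 6.2783 km
H: √((-0.0306·111.32)² + (0.0116·105.01)²) = √(11.603506 + 1.483807) = 3.6176 km
I: √((-0.0572·111.32)² + (0.0398·105.01)²) = √(40.545107 + 17.467368) = 7.6166 km
J: √((0.0053·111.32)² + (0.0275·105.01)²) = √(0.348095 + 8.339244) = 2.9474 km
K: √((-0.0238·111.32)² + (0.0353·105.01)²) = √(7.019405 + 13.740759) = 4.5563 km
L: √((-0.0142·111.32)² + (0.0485·105.01)²) = √(2.498752 + 25.938496) = 5.3327 km
M: √((0.0031·111.32)² + (0.0508·105.01)²) = √(0.119088 + 28.456976) = 5.3457 km
N: √((-0.0570·111.32)² + (-0.0014·105.01)²) = √(40.262071 + 0.021613) = 6.3469 km
Threshold 1.6 km: none within range.

none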